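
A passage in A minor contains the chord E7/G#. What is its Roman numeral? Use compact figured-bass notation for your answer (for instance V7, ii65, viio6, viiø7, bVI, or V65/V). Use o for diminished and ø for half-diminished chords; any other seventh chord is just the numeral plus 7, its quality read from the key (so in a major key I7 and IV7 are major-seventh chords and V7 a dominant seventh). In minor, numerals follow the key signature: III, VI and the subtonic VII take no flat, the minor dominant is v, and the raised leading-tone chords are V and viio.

V65

Stacked in thirds the chord is E-G#-B-D: a dominant seventh chord on E.
In A minor, E is the dominant; the diatonic dominant seventh chord there is V7.
With G# in the bass the chord is in first inversion, so the figured bass is 65.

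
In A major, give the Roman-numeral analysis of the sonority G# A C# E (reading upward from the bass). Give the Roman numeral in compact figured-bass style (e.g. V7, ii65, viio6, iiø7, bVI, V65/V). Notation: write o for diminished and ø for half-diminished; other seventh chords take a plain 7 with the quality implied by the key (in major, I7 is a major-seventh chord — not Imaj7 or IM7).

I42

Stacked in thirds the chord is A-C#-E-G#: a major seventh chord on A.
In A major, A is the tonic; the diatonic major seventh chord there is I7.
With G# in the bass the chord is in third inversion, so the figured bass is 42.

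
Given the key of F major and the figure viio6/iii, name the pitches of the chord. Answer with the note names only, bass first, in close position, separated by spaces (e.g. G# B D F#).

The slash marks an applied leading-tone chord: viio of iii. In F major, iii is A, so the leading tone to it is G#, a half step below.
Building a diminished triad on G# gives G#-B-D.
The figured bass 6 indicates first inversion, placing the third (B) in the bass: B-D-G#.

B D G#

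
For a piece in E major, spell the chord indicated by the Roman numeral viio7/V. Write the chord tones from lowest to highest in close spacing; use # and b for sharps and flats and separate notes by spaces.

The slash marks an applied leading-tone chord: viio of V. In E major, V is B, so the leading tone to it is A#, a half step below.
Building a fully diminished seventh chord on A# gives A#-C#-E-G.

A# C# E G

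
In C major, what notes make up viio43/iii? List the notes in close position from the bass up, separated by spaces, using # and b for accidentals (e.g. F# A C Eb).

The slash marks an applied leading-tone chord: viio of iii. In C major, iii is E, so the leading tone to it is D#, a half step below.
Building a fully diminished seventh chord on D# gives D#-F#-A-C.
The figured bass 43 indicates second inversion, placing the fifth (A) in the bass: A-C-D#-F#.

A C D# F#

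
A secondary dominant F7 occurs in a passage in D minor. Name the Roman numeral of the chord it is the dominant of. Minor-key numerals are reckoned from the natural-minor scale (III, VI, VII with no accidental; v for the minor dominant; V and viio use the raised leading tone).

VI

The chord is a dominant seventh chord on F.
A dominant resolves down a perfect fifth: F → Bb. In D minor, Bb is scale degree 6, i.e. VI.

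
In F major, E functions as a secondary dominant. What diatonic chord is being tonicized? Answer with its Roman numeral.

iii

The chord is a major triad on E.
A dominant resolves down a perfect fifth: E → A. In F major, A is scale degree 3, i.e. iii.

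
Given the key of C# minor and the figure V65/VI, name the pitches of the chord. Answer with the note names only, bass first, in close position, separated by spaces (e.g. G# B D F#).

G# B D E

V65/VI is a secondary dominant — the dominant seventh of VI. VI in C# minor is A, so the applied chord's root is E, a perfect fifth above.
Building a dominant seventh chord on E gives E-G#-B-D.
With the 65 figure the chord is in first inversion; from the bass G# upward in close position it reads G#-B-D-E.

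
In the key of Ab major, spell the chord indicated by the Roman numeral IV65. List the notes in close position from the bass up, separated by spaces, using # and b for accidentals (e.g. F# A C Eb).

The numeral's case and figure indicate a major seventh chord. In Ab major its root, the subdominant, is Db.
Stacking thirds from Db gives Db-F-Ab-C.
The figured bass 65 indicates first inversion, placing the third (F) in the bass: F-Ab-C-Db.

F Ab C Db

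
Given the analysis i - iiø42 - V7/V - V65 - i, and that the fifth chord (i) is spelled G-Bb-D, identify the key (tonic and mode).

The chord Gm is a minor triad rooted on G; its label is i.
If G is scale degree 1 and the mode makes that degree carry a minor triad, the tonic is G and the mode is minor.

G minor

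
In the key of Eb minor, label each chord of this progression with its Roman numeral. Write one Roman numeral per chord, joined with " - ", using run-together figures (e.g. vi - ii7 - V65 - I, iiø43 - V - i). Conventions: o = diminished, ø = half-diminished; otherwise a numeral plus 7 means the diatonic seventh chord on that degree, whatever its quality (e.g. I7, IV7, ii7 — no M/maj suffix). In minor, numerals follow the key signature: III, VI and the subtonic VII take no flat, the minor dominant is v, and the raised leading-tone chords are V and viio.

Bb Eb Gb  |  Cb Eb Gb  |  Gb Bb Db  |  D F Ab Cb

Bb-Eb-Gb: minor triad on Eb = scale degree 1 → i64.
Cb-Eb-Gb: major triad on Cb = scale degree 6 → VI.
Gb-Bb-Db: major triad on Gb = scale degree 3 → III.
D-F-Ab-Cb has root D, degree 7 in Eb minor, so viio7.

i64 - VI - III - viio7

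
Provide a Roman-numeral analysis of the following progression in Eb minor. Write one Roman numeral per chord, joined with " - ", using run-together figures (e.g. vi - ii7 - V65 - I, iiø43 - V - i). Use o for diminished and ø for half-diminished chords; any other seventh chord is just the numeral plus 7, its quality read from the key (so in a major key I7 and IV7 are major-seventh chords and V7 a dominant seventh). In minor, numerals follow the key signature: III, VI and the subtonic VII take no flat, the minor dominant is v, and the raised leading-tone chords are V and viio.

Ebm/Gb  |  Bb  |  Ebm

Ebm/Gb: minor triad on Eb = scale degree 1 → i6.
Bb has root Bb, degree 5 in Eb minor, so V.
Ebm has root Eb, degree 1 in Eb minor, so i.

i6 - V - i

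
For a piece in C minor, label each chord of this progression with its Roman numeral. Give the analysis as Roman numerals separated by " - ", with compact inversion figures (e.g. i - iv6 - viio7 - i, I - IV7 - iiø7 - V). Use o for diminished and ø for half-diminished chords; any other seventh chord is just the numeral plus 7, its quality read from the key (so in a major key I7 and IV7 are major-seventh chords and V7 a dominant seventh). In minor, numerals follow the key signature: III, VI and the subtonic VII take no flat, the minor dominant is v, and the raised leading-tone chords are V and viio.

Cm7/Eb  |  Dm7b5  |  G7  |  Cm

i65 - iiø7 - V7 - i

Cm7/Eb has root C, degree 1 in C minor, so i65.
Dm7b5: root D is the supertonic; half-diminished seventh chord there is iiø7.
G7: root G is the dominant; dominant seventh chord there is V7.
Cm: minor triad on C = scale degree 1 → i.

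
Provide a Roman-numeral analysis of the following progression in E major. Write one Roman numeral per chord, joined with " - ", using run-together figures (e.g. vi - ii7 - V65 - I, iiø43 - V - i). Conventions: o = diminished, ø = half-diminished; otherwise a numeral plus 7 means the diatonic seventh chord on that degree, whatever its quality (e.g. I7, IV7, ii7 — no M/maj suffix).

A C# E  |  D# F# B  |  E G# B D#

IV - V6 - I7

A-C#-E: root A is the subdominant; major triad there is IV.
D#-F#-B: major triad on B = scale degree 5 → V6.
E-G#-B-D# has root E, degree 1 in E major, so I7.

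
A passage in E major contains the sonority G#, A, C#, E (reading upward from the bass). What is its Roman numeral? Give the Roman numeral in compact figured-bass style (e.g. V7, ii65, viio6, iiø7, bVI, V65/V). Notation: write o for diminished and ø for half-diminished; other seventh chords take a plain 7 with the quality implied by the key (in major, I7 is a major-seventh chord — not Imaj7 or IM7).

Stacked in thirds the chord is A-C#-E-G#: a major seventh chord on A.
A is scale degree 4 in E major, and a major seventh chord on that degree is written IV7.
With G# in the bass the chord is in third inversion, so the figured bass is 42.

IV42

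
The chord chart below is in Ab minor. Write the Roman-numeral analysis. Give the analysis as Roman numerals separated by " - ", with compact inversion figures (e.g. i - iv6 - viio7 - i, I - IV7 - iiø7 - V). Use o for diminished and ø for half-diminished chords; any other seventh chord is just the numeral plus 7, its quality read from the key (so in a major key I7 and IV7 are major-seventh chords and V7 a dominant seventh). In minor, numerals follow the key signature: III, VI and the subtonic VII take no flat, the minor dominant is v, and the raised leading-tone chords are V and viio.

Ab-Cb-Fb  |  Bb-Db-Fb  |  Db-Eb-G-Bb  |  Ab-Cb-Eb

VI6 - iio - V42 - i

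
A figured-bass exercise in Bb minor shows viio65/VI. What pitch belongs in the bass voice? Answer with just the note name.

Ab

The applied chord viio65/VI is rooted on F: F-Ab-Cb-Ebb.
The figure 65 means first inversion — the third is in the bass.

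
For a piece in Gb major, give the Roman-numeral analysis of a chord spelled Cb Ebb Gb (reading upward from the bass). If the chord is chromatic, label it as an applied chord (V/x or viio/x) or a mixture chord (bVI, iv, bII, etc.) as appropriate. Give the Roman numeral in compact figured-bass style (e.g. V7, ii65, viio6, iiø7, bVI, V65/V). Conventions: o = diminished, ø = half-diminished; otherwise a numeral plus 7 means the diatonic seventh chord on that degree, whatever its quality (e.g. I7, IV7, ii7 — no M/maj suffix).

Stacked in thirds the chord is Cb-Ebb-Gb: a minor triad on Cb.
Cb is the fourth degree of Gb major. This is the minor subdominant, borrowed from the parallel minor.

iv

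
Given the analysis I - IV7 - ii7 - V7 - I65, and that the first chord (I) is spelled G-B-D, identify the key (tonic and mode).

G major

The chord G is a major triad rooted on G; its label is I.
If G is scale degree 1 and the mode makes that degree carry a major triad, the tonic is G and the mode is major.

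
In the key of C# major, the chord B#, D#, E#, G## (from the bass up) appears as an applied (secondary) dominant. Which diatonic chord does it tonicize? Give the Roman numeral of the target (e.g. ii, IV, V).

vi

The chord is a dominant seventh chord on E#.
A dominant resolves down a perfect fifth: E# → A#. In C# major, A# is scale degree 6, i.e. vi.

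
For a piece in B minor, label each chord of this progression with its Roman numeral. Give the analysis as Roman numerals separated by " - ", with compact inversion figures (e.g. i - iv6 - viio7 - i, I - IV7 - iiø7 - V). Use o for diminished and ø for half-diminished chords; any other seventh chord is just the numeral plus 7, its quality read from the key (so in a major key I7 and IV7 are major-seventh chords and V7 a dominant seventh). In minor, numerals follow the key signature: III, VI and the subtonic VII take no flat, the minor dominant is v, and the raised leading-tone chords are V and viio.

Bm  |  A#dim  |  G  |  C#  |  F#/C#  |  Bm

i - viio - VI - V/V - V64 - i

Bm: root B is the tonic; minor triad there is i.
A#dim: diminished triad on A# = scale degree 7 → viio.
G has root G, degree 6 in B minor, so VI.
C#: a major triad on C#, the applied dominant of V → V/V.
F#/C#: root F# is the dominant; major triad there is V64.
Bm: minor triad on B = scale degree 1 → i.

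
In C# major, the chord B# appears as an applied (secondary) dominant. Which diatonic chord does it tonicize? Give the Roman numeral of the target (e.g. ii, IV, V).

iii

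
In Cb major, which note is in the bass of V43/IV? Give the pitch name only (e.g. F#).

Gb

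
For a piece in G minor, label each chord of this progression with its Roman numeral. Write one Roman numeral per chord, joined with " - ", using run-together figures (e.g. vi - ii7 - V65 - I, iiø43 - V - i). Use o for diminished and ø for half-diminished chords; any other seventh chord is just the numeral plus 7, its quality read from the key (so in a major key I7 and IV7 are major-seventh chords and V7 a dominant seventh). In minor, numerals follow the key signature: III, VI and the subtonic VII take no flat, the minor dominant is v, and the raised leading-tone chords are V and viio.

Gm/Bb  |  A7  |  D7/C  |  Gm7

Gm/Bb: root G is the tonic; minor triad there is i6.
A7: chromatic; A is V of V, so V7/V.
D7/C has root D, degree 5 in G minor, so V42.
Gm7: minor seventh chord on G = scale degree 1 → i7.

i6 - V7/V - V42 - i7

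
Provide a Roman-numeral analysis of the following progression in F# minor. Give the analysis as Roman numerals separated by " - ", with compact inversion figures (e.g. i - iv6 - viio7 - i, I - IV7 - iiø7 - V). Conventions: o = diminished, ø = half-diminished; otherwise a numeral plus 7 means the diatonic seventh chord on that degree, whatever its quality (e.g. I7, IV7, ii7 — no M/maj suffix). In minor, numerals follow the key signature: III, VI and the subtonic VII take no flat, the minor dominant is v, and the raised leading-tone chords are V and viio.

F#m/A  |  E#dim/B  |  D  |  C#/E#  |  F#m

i6 - viio64 - VI - V6 - i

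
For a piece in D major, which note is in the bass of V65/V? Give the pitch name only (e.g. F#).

The applied chord V65/V is rooted on E: E-G#-B-D.
The figure 65 means first inversion — the third is in the bass.

G#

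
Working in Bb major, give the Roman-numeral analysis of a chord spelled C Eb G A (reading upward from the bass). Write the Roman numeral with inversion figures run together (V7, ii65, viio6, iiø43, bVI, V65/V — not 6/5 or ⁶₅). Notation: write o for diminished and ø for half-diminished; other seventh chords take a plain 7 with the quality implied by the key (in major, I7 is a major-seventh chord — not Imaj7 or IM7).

Stacked in thirds the chord is A-C-Eb-G: a half-diminished seventh chord on A.
In Bb major, A is the leading tone; the diatonic half-diminished seventh chord there is viiø7.
With C in the bass the chord is in first inversion, so the figured bass is 65.

viiø65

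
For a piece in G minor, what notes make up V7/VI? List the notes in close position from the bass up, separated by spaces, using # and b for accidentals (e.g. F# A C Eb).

Bb D F Ab

The slash means an applied dominant: we want the dominant of VI. In G minor, VI is Eb major, and its dominant is built on Bb.
Building a dominant seventh chord on Bb gives Bb-D-F-Ab.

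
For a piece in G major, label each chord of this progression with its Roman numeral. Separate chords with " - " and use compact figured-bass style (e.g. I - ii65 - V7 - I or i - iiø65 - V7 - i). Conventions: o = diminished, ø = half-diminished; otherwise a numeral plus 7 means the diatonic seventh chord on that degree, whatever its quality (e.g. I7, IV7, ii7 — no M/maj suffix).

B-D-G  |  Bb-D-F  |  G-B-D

B-D-G has root G, degree 1 in G major, so I6.
Bb-D-F: Bb with this quality isn't in the key; it's bIII, borrowed from the parallel minor.
G-B-D: root G is the tonic; major triad there is I.

I6 - bIII - I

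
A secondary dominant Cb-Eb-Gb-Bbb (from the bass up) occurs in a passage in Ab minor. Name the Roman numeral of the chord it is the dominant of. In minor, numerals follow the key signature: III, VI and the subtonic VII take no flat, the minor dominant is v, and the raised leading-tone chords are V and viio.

VI

The chord is a dominant seventh chord on Cb.
A dominant resolves down a perfect fifth: Cb → Fb. In Ab minor, Fb is scale degree 6, i.e. VI.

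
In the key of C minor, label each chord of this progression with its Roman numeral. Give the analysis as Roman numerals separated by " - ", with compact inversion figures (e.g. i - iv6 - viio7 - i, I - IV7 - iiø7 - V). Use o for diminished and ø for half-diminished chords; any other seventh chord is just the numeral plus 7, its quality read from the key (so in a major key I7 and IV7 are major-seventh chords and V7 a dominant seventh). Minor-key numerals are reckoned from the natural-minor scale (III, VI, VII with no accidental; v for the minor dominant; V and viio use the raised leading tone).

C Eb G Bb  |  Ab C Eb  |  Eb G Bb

C-Eb-G-Bb: minor seventh chord on C = scale degree 1 → i7.
Ab-C-Eb: root Ab is the submediant; major triad there is VI.
Eb-G-Bb: major triad on Eb = scale degree 3 → III.

i7 - VI - III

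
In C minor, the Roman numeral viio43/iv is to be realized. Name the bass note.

Bb

The applied chord viio43/iv is rooted on E: E-G-Bb-Db.
The figure 43 means second inversion — the fifth is in the bass.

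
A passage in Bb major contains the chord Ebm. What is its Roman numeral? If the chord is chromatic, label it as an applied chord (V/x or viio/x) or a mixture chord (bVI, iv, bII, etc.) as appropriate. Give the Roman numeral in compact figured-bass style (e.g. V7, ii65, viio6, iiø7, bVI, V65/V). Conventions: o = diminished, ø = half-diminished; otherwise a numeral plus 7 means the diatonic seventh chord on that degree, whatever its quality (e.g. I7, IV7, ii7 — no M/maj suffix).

Stacked in thirds the chord is Eb-Gb-Bb: a minor triad on Eb.
Eb is the fourth degree of Bb major. This is the minor subdominant, borrowed from the parallel minor.

iv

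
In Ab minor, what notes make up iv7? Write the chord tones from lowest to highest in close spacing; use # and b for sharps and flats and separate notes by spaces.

Db Fb Ab Cb

In Ab minor, the fourth degree is Db, and the diatonic chord built there is a minor seventh chord.
That chord is spelled Db-Fb-Ab-Cb.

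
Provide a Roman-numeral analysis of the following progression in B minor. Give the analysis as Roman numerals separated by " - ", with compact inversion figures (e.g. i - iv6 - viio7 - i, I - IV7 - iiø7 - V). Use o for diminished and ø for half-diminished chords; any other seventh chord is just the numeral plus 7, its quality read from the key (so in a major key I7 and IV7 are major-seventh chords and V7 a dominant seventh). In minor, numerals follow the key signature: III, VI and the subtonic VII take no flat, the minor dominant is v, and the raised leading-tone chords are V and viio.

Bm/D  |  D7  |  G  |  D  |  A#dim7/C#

i6 - V7/VI - VI - III - viio65

Bm/D has root B, degree 1 in B minor, so i6.
D7: a dominant seventh chord on D, the applied dominant of VI → V7/VI.
G has root G, degree 6 in B minor, so VI.
D: major triad on D = scale degree 3 → III.
A#dim7/C#: fully diminished seventh chord on A# = scale degree 7 → viio65.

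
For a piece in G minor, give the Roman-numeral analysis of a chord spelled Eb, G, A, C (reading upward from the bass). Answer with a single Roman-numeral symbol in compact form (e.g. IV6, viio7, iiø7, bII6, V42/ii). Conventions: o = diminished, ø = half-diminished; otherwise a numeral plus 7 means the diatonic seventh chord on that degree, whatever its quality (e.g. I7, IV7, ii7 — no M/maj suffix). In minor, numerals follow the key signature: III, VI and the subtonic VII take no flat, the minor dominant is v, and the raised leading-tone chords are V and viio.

iiø43

Stacked in thirds the chord is A-C-Eb-G: a half-diminished seventh chord on A.
In G minor, A is the supertonic; the diatonic half-diminished seventh chord there is iiø7.
With Eb in the bass the chord is in second inversion, so the figured bass is 43.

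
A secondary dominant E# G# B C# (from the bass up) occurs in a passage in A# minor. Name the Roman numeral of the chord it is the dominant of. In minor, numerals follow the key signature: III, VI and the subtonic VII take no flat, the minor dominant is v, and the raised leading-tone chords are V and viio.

VI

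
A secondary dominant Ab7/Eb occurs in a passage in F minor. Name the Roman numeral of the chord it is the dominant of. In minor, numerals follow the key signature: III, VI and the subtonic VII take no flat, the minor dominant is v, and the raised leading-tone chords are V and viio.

The chord is a dominant seventh chord on Ab.
A dominant resolves down a perfect fifth: Ab → Db. In F minor, Db is scale degree 6, i.e. VI.

VI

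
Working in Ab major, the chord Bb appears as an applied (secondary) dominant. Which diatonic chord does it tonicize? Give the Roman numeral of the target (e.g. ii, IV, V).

V

The chord is a major triad on Bb.
A dominant resolves down a perfect fifth: Bb → Eb. In Ab major, Eb is scale degree 5, i.e. V.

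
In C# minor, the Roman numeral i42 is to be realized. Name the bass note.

i in C# minor has root C#; the chord is C#-E-G#-B.
The figure 42 means third inversion — the seventh is in the bass.

B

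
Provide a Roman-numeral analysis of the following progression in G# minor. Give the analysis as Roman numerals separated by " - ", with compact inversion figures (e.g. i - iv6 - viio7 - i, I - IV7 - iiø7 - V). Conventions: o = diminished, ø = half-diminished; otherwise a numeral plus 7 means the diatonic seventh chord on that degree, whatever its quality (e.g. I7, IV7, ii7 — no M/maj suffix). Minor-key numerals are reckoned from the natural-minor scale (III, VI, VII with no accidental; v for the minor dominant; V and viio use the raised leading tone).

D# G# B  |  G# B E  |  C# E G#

D#-G#-B: minor triad on G# = scale degree 1 → i64.
G#-B-E: root E is the submediant; major triad there is VI6.
C#-E-G# has root C#, degree 4 in G# minor, so iv.

i64 - VI6 - iv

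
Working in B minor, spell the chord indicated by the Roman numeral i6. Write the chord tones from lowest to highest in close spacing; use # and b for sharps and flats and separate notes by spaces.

D F# B

The numeral's case and figure indicate a minor triad. In B minor its root, scale degree 1, is B.
Stacking thirds from B gives B-D-F#.
The figured bass 6 indicates first inversion, placing the third (D) in the bass: D-F#-B.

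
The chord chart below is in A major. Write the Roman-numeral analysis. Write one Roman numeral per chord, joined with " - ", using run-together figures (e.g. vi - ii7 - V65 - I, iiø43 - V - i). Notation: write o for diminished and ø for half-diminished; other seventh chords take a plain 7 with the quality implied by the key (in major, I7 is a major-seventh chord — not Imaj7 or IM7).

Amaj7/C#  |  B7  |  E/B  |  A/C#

I65 - V7/V - V64 - I6

Amaj7/C#: major seventh chord on A = scale degree 1 → I65.
B7: chromatic; B is V of V, so V7/V.
E/B has root E, degree 5 in A major, so V64.
A/C#: root A is the tonic; major triad there is I6.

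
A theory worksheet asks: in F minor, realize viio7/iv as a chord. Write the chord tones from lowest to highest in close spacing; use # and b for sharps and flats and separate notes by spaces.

viio7/iv is a secondary leading-tone chord. The target iv is Bb in F minor; the applied chord is rooted a semitone below, on A.
Building a fully diminished seventh chord on A gives A-C-Eb-Gb.

A C Eb Gb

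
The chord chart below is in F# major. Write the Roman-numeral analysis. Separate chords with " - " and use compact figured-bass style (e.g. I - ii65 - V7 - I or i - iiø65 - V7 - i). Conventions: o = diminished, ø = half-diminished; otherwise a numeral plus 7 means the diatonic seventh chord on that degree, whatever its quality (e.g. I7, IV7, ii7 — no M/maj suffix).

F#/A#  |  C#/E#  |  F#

F#/A#: root F# is the tonic; major triad there is I6.
C#/E#: major triad on C# = scale degree 5 → V6.
F#: root F# is the tonic; major triad there is I.

I6 - V6 - I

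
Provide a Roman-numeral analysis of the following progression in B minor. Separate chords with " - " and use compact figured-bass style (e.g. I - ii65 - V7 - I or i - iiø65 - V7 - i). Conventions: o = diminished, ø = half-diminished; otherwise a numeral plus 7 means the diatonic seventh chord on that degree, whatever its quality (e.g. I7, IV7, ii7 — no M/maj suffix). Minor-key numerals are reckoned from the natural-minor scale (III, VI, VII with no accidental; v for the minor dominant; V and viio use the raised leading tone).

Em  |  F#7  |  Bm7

Em has root E, degree 4 in B minor, so iv.
F#7: root F# is the dominant; dominant seventh chord there is V7.
Bm7: minor seventh chord on B = scale degree 1 → i7.

iv - V7 - i7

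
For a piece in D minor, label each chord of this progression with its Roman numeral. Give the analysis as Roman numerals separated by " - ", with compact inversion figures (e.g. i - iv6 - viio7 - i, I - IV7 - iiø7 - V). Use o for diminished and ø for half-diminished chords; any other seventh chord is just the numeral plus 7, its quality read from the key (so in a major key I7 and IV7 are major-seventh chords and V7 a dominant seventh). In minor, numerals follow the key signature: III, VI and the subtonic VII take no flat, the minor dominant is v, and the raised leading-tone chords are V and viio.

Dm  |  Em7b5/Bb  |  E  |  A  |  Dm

i - iiø43 - V/V - V - i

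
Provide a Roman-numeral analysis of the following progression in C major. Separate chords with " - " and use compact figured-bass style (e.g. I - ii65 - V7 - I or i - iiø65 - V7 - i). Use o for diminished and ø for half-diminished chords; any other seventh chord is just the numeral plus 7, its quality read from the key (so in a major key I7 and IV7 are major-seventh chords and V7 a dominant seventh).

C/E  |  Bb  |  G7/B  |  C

C/E has root C, degree 1 in C major, so I6.
Bb: major triad on Bb — chromatic; bVII (borrowed from the parallel minor).
G7/B: root G is the dominant; dominant seventh chord there is V65.
C has root C, degree 1 in C major, so I.

I6 - bVII - V65 - I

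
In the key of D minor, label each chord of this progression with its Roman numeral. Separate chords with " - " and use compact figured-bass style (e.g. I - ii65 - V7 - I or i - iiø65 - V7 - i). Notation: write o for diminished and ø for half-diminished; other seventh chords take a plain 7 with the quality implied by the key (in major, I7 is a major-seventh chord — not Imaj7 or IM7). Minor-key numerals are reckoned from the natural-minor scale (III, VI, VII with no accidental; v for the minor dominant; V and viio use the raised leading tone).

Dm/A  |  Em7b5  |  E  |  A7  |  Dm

i64 - iiø7 - V/V - V7 - i

Dm/A: root D is the tonic; minor triad there is i64.
Em7b5: half-diminished seventh chord on E = scale degree 2 → iiø7.
E is the secondary dominant of V (major triad on E): V/V.
A7: root A is the dominant; dominant seventh chord there is V7.
Dm has root D, degree 1 in D minor, so i.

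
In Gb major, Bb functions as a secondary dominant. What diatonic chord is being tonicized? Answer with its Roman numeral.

The chord is a major triad on Bb.
A dominant resolves down a perfect fifth: Bb → Eb. In Gb major, Eb is scale degree 6, i.e. vi.

vi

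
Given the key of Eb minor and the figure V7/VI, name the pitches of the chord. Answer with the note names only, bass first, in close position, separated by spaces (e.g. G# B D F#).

Gb Bb Db Fb

V7/VI is a secondary dominant — the dominant seventh of VI. VI in Eb minor is Cb, so the applied chord's root is Gb, a perfect fifth above.
Building a dominant seventh chord on Gb gives Gb-Bb-Db-Fb.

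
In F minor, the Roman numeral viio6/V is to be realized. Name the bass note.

The applied chord viio6/V is rooted on B: B-D-F.
The figure 6 means first inversion — the third is in the bass.

D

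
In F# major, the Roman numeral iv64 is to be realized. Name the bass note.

F#

iv in F# major has root B; the chord is B-D-F#.
The figure 64 means second inversion — the fifth is in the bass.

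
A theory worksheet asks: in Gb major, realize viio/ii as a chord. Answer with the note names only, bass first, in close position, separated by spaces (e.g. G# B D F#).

G Bb Db

The slash marks an applied leading-tone chord: viio of ii. In Gb major, ii is Ab, so the leading tone to it is G, a half step below.
Building a diminished triad on G gives G-Bb-Db.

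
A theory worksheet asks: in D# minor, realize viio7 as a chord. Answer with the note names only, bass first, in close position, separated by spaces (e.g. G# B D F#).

In D# minor, the leading-tone chord is built on the raised seventh degree, C##.
That chord is spelled C##-E#-G#-B.

C## E# G# B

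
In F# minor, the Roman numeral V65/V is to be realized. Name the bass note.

B#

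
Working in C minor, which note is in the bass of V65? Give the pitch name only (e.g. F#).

V in C minor has root G; the chord is G-B-D-F.
The figure 65 means first inversion — the third is in the bass.

B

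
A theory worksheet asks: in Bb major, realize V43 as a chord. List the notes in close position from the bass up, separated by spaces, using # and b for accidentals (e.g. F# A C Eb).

In Bb major, scale degree 5 is F, and the diatonic chord built there is a dominant seventh chord.
That chord is spelled F-A-C-Eb.
The figured bass 43 indicates second inversion, placing the fifth (C) in the bass: C-Eb-F-A.

C Eb F A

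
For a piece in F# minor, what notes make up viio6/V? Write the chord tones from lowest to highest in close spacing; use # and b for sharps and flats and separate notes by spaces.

D# F# B#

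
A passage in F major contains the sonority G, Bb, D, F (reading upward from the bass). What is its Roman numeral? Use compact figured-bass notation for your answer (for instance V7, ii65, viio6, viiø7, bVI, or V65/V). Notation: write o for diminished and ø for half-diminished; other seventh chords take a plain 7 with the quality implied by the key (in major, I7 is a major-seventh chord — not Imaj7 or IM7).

ii7

Stacked in thirds the chord is G-Bb-D-F: a minor seventh chord on G.
In F major, G is the supertonic; the diatonic minor seventh chord there is ii7.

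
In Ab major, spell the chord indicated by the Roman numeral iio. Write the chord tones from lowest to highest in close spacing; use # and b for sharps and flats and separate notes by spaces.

Bb Db Fb

Scale degree 2 in Ab major is Bb; here the chord built on it is altered to a diminished triad. iio is the diminished supertonic triad, borrowed from the parallel minor.
So the chord is Bb-Db-Fb.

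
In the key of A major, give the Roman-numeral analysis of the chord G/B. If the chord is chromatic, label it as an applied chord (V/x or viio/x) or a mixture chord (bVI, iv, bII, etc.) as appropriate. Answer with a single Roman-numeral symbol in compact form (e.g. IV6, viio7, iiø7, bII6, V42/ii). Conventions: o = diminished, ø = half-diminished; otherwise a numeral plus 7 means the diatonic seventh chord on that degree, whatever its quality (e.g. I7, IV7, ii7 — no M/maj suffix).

The pitches G-B-D form a major triad rooted on G.
G is the lowered seventh degree of A major (diatonic 7 would be G#). This is a major triad on the lowered seventh degree (the subtonic), borrowed from the parallel minor.
With B in the bass the chord is in first inversion, so the figured bass is 6.

bVII6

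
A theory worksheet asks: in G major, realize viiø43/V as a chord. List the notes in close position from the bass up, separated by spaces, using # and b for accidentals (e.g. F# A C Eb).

G B C# E

The slash marks an applied leading-tone chord: viio of V. In G major, V is D, so the leading tone to it is C#, a half step below.
Building a half-diminished seventh chord on C# gives C#-E-G-B.
With the 43 figure the chord is in second inversion; from the bass G upward in close position it reads G-B-C#-E.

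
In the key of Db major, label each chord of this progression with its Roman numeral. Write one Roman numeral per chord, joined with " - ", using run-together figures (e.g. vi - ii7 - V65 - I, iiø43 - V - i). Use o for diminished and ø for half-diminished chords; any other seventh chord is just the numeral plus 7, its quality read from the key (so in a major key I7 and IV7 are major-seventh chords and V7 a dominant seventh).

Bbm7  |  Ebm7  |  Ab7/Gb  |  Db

Bbm7: root Bb is the submediant; minor seventh chord there is vi7.
Ebm7 has root Eb, degree 2 in Db major, so ii7.
Ab7/Gb: dominant seventh chord on Ab = scale degree 5 → V42.
Db has root Db, degree 1 in Db major, so I.

vi7 - ii7 - V42 - I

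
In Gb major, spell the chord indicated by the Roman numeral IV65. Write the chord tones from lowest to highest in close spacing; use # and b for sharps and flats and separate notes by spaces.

Eb Gb Bb Cb

The numeral's case and figure indicate a major seventh chord. In Gb major its root, scale degree 4, is Cb.
That chord is spelled Cb-Eb-Gb-Bb.
With the 65 figure the chord is in first inversion; from the bass Eb upward in close position it reads Eb-Gb-Bb-Cb.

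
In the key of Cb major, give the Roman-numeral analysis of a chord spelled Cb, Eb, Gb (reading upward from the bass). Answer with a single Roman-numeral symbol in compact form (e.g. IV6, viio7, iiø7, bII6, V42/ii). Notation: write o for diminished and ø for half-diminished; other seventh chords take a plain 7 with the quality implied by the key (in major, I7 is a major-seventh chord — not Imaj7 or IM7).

The pitches Cb-Eb-Gb form a major triad rooted on Cb.
In Cb major, Cb is the tonic; the diatonic major triad there is I.

I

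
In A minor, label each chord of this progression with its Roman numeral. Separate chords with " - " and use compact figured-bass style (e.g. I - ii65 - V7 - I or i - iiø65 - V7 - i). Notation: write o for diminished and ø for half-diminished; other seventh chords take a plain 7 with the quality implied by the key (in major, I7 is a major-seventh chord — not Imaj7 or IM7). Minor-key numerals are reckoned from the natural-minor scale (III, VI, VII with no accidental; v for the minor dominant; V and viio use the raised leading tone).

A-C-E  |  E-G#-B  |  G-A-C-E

A-C-E has root A, degree 1 in A minor, so i.
E-G#-B: root E is the dominant; major triad there is V.
G-A-C-E: minor seventh chord on A = scale degree 1 → i42.

i - V - i42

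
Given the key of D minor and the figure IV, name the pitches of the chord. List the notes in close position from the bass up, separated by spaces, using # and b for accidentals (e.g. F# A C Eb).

G B D

IV is the major subdominant, borrowed from the parallel major. In D minor that root is G.
So the chord is G-B-D, a major triad.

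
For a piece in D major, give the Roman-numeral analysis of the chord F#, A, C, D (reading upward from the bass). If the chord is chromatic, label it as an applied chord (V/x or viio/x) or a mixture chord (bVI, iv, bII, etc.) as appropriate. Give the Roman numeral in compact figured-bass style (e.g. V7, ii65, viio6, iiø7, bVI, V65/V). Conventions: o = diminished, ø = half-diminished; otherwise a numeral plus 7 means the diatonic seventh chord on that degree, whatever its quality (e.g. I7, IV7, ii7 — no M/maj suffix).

V65/IV

The pitches D-F#-A-C form a dominant seventh chord rooted on D.
D is not a diatonic chord root with this quality in D major, but it lies a perfect fifth above G (IV), so the chord functions as an applied dominant of IV.
With F# in the bass the chord is in first inversion, so the figured bass is 65.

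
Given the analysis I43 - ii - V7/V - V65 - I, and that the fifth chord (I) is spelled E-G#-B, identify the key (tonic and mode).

E major

The anchor chord is a major triad on E, labeled I.
If E is scale degree 1 and the mode makes that degree carry a major triad, the tonic is E and the mode is major.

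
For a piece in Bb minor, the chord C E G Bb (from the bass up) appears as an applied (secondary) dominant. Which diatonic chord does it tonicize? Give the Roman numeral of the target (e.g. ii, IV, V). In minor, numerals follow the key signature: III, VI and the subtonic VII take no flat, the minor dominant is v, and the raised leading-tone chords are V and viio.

V

The chord is a dominant seventh chord on C.
A dominant resolves down a perfect fifth: C → F. In Bb minor, F is scale degree 5, i.e. V.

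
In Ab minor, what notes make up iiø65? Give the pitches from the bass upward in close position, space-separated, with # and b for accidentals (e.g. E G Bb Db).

The numeral's case and figure indicate a half-diminished seventh chord. In Ab minor its root, the supertonic, is Bb.
Stacking thirds from Bb gives Bb-Db-Fb-Ab.
The figured bass 65 indicates first inversion, placing the third (Db) in the bass: Db-Fb-Ab-Bb.

Db Fb Ab Bb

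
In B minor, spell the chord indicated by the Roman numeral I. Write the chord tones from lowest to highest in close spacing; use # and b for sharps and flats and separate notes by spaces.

B D# F#

Scale degree 1 in B minor is B; here the chord built on it is altered to a major triad. I is the major tonic (Picardy third), borrowed from the parallel major.
So the chord is B-D#-F#.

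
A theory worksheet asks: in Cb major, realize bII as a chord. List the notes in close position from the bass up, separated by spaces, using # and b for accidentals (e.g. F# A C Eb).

Dbb Fb Abb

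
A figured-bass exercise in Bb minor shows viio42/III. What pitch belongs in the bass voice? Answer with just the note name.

The applied chord viio42/III is rooted on C: C-Eb-Gb-Bbb.
The figure 42 means third inversion — the seventh is in the bass.

Bbb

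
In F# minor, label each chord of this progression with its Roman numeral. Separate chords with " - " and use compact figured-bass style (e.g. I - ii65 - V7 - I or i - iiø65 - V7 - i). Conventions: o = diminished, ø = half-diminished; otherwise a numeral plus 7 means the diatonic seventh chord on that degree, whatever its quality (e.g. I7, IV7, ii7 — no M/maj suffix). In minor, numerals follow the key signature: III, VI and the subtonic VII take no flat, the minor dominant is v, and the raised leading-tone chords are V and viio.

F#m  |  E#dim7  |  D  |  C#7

F#m: root F# is the tonic; minor triad there is i.
E#dim7 has root E#, degree 7 in F# minor, so viio7.
D: major triad on D = scale degree 6 → VI.
C#7: dominant seventh chord on C# = scale degree 5 → V7.

i - viio7 - VI - V7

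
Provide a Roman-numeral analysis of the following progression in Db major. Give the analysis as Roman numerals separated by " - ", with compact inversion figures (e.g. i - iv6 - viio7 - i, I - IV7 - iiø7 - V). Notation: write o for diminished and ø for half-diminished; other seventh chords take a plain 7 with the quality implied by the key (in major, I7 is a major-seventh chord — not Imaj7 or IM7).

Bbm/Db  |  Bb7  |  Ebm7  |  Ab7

vi6 - V7/ii - ii7 - V7

Bbm/Db: minor triad on Bb = scale degree 6 → vi6.
Bb7: chromatic; Bb is V of ii, so V7/ii.
Ebm7: minor seventh chord on Eb = scale degree 2 → ii7.
Ab7 has root Ab, degree 5 in Db major, so V7.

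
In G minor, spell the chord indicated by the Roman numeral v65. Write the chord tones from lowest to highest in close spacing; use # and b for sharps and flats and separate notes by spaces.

F A C D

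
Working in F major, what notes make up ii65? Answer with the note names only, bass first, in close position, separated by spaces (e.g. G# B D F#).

The numeral's case and figure indicate a minor seventh chord. In F major its root, scale degree 2, is G.
That chord is spelled G-Bb-D-F.
The figured bass 65 indicates first inversion, placing the third (Bb) in the bass: Bb-D-F-G.

Bb D F G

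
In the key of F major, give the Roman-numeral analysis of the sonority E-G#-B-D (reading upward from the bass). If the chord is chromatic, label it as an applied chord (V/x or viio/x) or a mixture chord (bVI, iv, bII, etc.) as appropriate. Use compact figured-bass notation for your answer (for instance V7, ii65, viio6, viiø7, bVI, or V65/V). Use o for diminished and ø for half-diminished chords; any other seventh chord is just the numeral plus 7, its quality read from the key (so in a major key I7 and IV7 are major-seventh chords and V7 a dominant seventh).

Stacked in thirds the chord is E-G#-B-D: a dominant seventh chord on E.
E is not a diatonic chord root with this quality in F major, but it lies a perfect fifth above A (iii), so the chord functions as an applied dominant of iii.

V7/iii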